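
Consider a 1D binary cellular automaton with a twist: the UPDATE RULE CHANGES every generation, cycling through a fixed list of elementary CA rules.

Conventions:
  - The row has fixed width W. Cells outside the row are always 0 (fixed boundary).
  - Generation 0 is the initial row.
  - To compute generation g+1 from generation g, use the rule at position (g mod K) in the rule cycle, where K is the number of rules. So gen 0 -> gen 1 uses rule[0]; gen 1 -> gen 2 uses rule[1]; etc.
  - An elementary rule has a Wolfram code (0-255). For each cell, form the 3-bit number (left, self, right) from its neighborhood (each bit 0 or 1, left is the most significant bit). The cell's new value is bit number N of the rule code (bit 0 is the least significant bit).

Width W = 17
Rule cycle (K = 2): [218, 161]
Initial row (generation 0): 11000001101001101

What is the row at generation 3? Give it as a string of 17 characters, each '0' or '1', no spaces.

Answer: 10110110100111110

Derivation:
Gen 0: 11000001101001101
Gen 1 (rule 218): 11100011100111100
Gen 2 (rule 161): 01001001000011001
Gen 3 (rule 218): 10110110100111110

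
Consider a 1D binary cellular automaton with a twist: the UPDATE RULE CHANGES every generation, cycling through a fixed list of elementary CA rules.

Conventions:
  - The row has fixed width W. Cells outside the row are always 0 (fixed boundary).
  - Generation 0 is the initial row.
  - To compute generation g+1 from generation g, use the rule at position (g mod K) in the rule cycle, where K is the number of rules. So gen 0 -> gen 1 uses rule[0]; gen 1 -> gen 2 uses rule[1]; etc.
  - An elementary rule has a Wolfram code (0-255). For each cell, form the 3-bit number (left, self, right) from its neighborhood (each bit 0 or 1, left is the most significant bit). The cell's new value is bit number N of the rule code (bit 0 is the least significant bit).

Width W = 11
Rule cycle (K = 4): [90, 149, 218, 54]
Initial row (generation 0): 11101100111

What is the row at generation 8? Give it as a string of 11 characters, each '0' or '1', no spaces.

Answer: 11100000100

Derivation:
Gen 0: 11101100111
Gen 1 (rule 90): 10101111101
Gen 2 (rule 149): 10100111001
Gen 3 (rule 218): 00011111110
Gen 4 (rule 54): 00100000001
Gen 5 (rule 90): 01010000010
Gen 6 (rule 149): 01011111011
Gen 7 (rule 218): 10011111011
Gen 8 (rule 54): 11100000100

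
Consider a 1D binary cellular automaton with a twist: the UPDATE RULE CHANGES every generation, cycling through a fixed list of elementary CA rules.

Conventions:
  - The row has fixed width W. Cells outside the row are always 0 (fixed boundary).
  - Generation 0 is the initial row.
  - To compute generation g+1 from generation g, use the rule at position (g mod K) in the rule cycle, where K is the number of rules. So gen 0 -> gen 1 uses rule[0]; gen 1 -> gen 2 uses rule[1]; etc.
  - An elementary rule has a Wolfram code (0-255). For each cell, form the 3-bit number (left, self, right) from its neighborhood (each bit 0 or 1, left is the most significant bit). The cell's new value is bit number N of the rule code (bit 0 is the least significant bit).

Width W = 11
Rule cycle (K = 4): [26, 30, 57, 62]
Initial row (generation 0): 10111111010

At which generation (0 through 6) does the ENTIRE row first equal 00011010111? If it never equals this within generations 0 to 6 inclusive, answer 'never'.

Answer: never

Derivation:
Gen 0: 10111111010
Gen 1 (rule 26): 00100000001
Gen 2 (rule 30): 01110000011
Gen 3 (rule 57): 01001111010
Gen 4 (rule 62): 11111000111
Gen 5 (rule 26): 10000101100
Gen 6 (rule 30): 11001101010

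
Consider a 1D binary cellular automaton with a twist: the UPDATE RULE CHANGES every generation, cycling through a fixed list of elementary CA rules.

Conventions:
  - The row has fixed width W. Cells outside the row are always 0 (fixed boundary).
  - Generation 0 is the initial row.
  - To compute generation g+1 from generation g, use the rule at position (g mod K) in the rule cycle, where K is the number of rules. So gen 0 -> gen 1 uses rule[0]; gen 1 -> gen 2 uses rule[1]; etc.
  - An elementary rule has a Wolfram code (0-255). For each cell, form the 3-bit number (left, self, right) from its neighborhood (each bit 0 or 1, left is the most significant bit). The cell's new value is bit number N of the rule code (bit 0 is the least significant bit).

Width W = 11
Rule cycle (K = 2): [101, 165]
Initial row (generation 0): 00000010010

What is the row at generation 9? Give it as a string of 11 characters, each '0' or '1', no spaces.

Gen 0: 00000010010
Gen 1 (rule 101): 11111010010
Gen 2 (rule 165): 01110110010
Gen 3 (rule 101): 00011010010
Gen 4 (rule 165): 11000110010
Gen 5 (rule 101): 01010010010
Gen 6 (rule 165): 01110010010
Gen 7 (rule 101): 00010010010
Gen 8 (rule 165): 11010010010
Gen 9 (rule 101): 01110010010

Answer: 01110010010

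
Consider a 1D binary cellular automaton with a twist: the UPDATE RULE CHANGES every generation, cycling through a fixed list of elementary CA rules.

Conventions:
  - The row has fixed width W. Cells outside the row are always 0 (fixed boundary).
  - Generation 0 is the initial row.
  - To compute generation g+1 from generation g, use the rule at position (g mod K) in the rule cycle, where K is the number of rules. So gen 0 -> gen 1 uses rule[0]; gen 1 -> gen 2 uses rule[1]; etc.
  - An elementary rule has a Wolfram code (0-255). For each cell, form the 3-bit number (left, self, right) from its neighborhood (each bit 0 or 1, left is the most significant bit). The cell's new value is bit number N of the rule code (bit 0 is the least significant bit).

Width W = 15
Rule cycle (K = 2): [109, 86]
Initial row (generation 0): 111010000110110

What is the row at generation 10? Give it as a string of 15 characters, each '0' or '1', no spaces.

Gen 0: 111010000110110
Gen 1 (rule 109): 101110110111110
Gen 2 (rule 86): 100010010000011
Gen 3 (rule 109): 101010010111011
Gen 4 (rule 86): 101011110001001
Gen 5 (rule 109): 111110010101001
Gen 6 (rule 86): 000011110101111
Gen 7 (rule 109): 111010011111001
Gen 8 (rule 86): 001011100001111
Gen 9 (rule 109): 101110101101001
Gen 10 (rule 86): 100010100101111

Answer: 100010100101111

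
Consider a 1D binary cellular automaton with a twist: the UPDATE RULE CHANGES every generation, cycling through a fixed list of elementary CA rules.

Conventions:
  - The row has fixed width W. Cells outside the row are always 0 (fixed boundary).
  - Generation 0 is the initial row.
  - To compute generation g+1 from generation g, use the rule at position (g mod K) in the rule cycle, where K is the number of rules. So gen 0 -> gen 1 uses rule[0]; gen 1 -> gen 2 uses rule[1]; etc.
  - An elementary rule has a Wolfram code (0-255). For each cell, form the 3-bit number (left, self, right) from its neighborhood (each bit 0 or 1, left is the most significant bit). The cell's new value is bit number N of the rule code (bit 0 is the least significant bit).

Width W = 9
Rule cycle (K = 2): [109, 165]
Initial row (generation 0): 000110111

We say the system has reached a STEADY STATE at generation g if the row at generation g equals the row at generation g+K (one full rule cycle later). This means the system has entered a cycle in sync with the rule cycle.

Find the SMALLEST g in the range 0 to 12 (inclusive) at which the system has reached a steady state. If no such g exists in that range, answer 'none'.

Gen 0: 000110111
Gen 1 (rule 109): 110111101
Gen 2 (rule 165): 001011011
Gen 3 (rule 109): 101111111
Gen 4 (rule 165): 110111110
Gen 5 (rule 109): 111100010
Gen 6 (rule 165): 011001010
Gen 7 (rule 109): 011001110
Gen 8 (rule 165): 000000100
Gen 9 (rule 109): 111110101
Gen 10 (rule 165): 011101111
Gen 11 (rule 109): 010111001
Gen 12 (rule 165): 011010001
Gen 13 (rule 109): 011110101
Gen 14 (rule 165): 001101111

Answer: none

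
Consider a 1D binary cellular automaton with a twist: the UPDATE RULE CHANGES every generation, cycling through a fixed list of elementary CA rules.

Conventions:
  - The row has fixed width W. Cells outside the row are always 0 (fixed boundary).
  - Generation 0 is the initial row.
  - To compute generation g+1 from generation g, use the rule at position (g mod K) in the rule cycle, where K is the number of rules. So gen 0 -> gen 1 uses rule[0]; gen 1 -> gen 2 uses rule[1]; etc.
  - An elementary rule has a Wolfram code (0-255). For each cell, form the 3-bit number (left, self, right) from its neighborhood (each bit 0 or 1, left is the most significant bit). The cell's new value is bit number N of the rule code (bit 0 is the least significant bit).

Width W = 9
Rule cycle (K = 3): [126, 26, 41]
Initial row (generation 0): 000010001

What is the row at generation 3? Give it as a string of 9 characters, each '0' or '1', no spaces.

Gen 0: 000010001
Gen 1 (rule 126): 000111011
Gen 2 (rule 26): 001100010
Gen 3 (rule 41): 101001000

Answer: 101001000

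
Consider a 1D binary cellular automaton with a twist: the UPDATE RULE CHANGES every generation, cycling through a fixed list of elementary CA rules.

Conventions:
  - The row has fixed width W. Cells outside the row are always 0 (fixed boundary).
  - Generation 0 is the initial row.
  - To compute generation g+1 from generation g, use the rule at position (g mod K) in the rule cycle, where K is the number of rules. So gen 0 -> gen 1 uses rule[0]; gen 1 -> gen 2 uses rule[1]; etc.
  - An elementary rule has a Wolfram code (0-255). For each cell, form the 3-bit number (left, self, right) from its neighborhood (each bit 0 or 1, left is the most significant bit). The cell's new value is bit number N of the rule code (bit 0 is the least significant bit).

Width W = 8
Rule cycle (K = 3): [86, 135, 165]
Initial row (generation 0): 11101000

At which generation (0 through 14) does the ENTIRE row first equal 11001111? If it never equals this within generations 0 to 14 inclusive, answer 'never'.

Answer: never

Derivation:
Gen 0: 11101000
Gen 1 (rule 86): 00101100
Gen 2 (rule 135): 11100001
Gen 3 (rule 165): 01001101
Gen 4 (rule 86): 11110101
Gen 5 (rule 135): 01100101
Gen 6 (rule 165): 00000111
Gen 7 (rule 86): 00001001
Gen 8 (rule 135): 11111011
Gen 9 (rule 165): 01110100
Gen 10 (rule 86): 10010110
Gen 11 (rule 135): 10110000
Gen 12 (rule 165): 11000111
Gen 13 (rule 86): 01101001
Gen 14 (rule 135): 10001011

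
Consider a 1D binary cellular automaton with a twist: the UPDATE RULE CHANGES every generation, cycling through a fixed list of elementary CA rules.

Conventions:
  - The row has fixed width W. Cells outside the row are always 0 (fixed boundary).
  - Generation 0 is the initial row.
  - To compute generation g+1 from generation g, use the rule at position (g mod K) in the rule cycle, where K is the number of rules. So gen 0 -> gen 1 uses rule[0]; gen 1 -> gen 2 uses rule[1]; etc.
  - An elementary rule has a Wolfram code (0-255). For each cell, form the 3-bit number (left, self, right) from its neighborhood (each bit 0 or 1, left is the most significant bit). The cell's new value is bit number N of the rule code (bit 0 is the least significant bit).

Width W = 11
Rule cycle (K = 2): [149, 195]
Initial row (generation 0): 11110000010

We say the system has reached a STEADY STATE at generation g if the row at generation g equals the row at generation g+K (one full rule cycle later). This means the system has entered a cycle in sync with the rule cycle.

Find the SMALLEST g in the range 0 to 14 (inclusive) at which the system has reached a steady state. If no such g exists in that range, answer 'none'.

Gen 0: 11110000010
Gen 1 (rule 149): 01101111011
Gen 2 (rule 195): 10100111001
Gen 3 (rule 149): 10110010101
Gen 4 (rule 195): 00010100000
Gen 5 (rule 149): 11010111111
Gen 6 (rule 195): 01000011111
Gen 7 (rule 149): 01111001110
Gen 8 (rule 195): 10111010110
Gen 9 (rule 149): 10010010001
Gen 10 (rule 195): 00100100110
Gen 11 (rule 149): 10110110001
Gen 12 (rule 195): 00010010110
Gen 13 (rule 149): 11011010001
Gen 14 (rule 195): 01001000110
Gen 15 (rule 149): 01101110001
Gen 16 (rule 195): 10100110110

Answer: none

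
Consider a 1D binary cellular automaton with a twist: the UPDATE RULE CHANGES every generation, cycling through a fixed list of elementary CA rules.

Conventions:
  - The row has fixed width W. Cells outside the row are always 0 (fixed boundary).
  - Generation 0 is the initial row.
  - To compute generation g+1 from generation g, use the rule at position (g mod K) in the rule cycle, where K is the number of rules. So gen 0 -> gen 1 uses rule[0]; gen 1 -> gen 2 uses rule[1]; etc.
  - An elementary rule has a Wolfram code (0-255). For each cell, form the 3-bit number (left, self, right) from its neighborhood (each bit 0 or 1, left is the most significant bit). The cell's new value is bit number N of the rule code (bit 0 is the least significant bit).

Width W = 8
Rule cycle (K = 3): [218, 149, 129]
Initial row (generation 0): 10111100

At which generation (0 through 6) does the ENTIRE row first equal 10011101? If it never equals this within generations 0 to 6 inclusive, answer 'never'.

Answer: 2

Derivation:
Gen 0: 10111100
Gen 1 (rule 218): 00111110
Gen 2 (rule 149): 10011101
Gen 3 (rule 129): 00001000
Gen 4 (rule 218): 00010100
Gen 5 (rule 149): 11010111
Gen 6 (rule 129): 00000010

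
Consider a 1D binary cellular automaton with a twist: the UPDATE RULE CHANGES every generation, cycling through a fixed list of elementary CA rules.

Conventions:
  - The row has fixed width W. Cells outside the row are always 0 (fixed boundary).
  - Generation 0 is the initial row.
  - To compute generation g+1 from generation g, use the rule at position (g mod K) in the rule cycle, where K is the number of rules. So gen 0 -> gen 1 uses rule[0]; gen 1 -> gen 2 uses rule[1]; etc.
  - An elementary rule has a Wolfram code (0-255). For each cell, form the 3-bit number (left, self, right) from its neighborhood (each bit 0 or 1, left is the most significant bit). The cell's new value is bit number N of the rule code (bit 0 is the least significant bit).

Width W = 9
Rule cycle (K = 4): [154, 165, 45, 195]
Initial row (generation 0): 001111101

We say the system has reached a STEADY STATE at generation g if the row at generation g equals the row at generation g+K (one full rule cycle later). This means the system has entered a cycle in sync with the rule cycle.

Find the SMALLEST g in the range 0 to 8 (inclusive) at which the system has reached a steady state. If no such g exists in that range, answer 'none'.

Answer: none

Derivation:
Gen 0: 001111101
Gen 1 (rule 154): 011111000
Gen 2 (rule 165): 001110011
Gen 3 (rule 45): 101000010
Gen 4 (rule 195): 000011100
Gen 5 (rule 154): 000111010
Gen 6 (rule 165): 110010110
Gen 7 (rule 45): 100011100
Gen 8 (rule 195): 001101101
Gen 9 (rule 154): 011001000
Gen 10 (rule 165): 000001011
Gen 11 (rule 45): 111101110
Gen 12 (rule 195): 011100110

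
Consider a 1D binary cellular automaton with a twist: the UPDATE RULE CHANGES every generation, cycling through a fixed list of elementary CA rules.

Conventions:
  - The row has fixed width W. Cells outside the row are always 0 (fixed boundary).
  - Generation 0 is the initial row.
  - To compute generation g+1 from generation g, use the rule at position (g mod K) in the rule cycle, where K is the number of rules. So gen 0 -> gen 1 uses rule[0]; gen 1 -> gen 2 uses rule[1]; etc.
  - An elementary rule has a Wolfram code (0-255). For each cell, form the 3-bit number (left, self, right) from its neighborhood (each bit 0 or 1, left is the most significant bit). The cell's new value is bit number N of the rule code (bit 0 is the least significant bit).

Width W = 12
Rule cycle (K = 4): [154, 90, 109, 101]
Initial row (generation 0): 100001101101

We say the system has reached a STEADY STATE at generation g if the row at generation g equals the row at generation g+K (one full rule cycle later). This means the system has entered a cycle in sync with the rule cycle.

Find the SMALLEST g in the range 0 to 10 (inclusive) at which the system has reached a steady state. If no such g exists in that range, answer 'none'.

Gen 0: 100001101101
Gen 1 (rule 154): 010011001000
Gen 2 (rule 90): 101111110100
Gen 3 (rule 109): 111000011101
Gen 4 (rule 101): 001011000111
Gen 5 (rule 154): 010010101110
Gen 6 (rule 90): 101100001011
Gen 7 (rule 109): 111101101111
Gen 8 (rule 101): 000110110001
Gen 9 (rule 154): 001100101010
Gen 10 (rule 90): 011111000001
Gen 11 (rule 109): 010001011101
Gen 12 (rule 101): 010101100111
Gen 13 (rule 154): 100001011110
Gen 14 (rule 90): 010010010011

Answer: none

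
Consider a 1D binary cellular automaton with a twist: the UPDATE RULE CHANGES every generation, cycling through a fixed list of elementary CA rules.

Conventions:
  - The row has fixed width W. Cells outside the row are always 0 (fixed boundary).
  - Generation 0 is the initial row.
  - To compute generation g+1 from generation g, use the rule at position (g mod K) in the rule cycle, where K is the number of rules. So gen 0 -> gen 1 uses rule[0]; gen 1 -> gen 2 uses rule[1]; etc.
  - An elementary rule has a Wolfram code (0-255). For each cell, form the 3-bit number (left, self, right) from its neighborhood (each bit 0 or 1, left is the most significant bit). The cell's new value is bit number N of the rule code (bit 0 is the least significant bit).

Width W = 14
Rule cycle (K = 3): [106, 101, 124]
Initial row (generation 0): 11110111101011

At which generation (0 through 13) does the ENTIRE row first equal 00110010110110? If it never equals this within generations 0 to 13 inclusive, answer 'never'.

Gen 0: 11110111101011
Gen 1 (rule 106): 10011100110111
Gen 2 (rule 101): 10000100011001
Gen 3 (rule 124): 11000110011101
Gen 4 (rule 106): 11001110110110
Gen 5 (rule 101): 01000011011010
Gen 6 (rule 124): 01100011111111
Gen 7 (rule 106): 11100110000001
Gen 8 (rule 101): 00100010111101
Gen 9 (rule 124): 00110011100111
Gen 10 (rule 106): 01110110101101
Gen 11 (rule 101): 00011011110111
Gen 12 (rule 124): 00011110011101
Gen 13 (rule 106): 00110010110110

Answer: 13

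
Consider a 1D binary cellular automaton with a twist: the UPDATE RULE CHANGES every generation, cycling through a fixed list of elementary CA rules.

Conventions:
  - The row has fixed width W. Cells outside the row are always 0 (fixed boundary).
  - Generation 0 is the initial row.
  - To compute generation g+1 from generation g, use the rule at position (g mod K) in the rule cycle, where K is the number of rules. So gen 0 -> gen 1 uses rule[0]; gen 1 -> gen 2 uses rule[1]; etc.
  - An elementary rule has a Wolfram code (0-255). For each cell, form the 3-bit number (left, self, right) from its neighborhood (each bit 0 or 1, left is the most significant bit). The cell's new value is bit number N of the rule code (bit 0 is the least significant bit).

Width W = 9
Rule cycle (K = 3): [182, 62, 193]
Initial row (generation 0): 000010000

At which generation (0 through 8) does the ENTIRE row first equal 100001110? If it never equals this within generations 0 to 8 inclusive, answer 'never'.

Answer: 5

Derivation:
Gen 0: 000010000
Gen 1 (rule 182): 000111000
Gen 2 (rule 62): 001100100
Gen 3 (rule 193): 100100001
Gen 4 (rule 182): 111110011
Gen 5 (rule 62): 100001110
Gen 6 (rule 193): 001100110
Gen 7 (rule 182): 010011001
Gen 8 (rule 62): 111110111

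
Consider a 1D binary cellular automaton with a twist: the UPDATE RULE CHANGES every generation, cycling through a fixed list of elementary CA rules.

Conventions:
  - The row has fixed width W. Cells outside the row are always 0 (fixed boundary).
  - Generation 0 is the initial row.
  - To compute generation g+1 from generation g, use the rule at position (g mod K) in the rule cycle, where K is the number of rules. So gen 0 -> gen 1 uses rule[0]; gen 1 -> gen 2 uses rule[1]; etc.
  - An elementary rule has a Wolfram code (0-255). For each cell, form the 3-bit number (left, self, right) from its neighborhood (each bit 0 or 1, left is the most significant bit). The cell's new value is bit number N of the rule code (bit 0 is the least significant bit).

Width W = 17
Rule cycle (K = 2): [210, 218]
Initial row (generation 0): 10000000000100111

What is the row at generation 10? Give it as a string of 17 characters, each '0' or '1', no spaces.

Answer: 00100111111111111

Derivation:
Gen 0: 10000000000100111
Gen 1 (rule 210): 01000000001011011
Gen 2 (rule 218): 10100000010011011
Gen 3 (rule 210): 00010000101101001
Gen 4 (rule 218): 00101001001100110
Gen 5 (rule 210): 01000110110111011
Gen 6 (rule 218): 10101110110111011
Gen 7 (rule 210): 00000110010011001
Gen 8 (rule 218): 00001111101111110
Gen 9 (rule 210): 00010111100111111
Gen 10 (rule 218): 00100111111111111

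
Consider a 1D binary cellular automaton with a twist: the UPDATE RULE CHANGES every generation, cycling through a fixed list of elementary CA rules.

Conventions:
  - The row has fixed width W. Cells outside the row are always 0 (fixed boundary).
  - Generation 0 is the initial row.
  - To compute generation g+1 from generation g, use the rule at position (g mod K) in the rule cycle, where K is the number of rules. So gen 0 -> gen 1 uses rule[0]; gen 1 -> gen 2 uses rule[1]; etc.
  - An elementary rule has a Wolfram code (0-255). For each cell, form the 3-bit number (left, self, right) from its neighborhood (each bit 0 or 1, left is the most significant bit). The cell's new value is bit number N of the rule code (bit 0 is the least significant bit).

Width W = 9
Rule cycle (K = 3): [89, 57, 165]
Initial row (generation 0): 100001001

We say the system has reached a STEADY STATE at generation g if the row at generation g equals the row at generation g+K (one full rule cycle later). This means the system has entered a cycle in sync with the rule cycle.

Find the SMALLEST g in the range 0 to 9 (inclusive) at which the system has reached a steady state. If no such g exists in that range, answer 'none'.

Gen 0: 100001001
Gen 1 (rule 89): 011100100
Gen 2 (rule 57): 010010011
Gen 3 (rule 165): 010010000
Gen 4 (rule 89): 001001111
Gen 5 (rule 57): 100101000
Gen 6 (rule 165): 100111011
Gen 7 (rule 89): 010101011
Gen 8 (rule 57): 001010110
Gen 9 (rule 165): 101111000
Gen 10 (rule 89): 001001111
Gen 11 (rule 57): 100101000
Gen 12 (rule 165): 100111011

Answer: none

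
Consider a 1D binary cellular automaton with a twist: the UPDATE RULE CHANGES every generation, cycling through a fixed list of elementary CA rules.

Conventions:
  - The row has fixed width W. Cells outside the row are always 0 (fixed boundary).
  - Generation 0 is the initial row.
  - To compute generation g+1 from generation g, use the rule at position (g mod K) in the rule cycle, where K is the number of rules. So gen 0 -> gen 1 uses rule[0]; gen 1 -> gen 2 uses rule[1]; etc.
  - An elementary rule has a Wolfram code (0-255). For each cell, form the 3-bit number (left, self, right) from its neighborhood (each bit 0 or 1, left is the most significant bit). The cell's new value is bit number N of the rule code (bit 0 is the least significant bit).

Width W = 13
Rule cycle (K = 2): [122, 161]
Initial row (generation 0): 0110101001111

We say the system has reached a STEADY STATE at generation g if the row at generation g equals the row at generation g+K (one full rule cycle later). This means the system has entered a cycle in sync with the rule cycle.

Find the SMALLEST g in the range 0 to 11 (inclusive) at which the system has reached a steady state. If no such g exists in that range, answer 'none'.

Gen 0: 0110101001111
Gen 1 (rule 122): 1111010111001
Gen 2 (rule 161): 0110101010000
Gen 3 (rule 122): 1111010101000
Gen 4 (rule 161): 0110101010011
Gen 5 (rule 122): 1111010101111
Gen 6 (rule 161): 0110101010110
Gen 7 (rule 122): 1111010101111
Gen 8 (rule 161): 0110101010110
Gen 9 (rule 122): 1111010101111
Gen 10 (rule 161): 0110101010110
Gen 11 (rule 122): 1111010101111
Gen 12 (rule 161): 0110101010110
Gen 13 (rule 122): 1111010101111

Answer: 5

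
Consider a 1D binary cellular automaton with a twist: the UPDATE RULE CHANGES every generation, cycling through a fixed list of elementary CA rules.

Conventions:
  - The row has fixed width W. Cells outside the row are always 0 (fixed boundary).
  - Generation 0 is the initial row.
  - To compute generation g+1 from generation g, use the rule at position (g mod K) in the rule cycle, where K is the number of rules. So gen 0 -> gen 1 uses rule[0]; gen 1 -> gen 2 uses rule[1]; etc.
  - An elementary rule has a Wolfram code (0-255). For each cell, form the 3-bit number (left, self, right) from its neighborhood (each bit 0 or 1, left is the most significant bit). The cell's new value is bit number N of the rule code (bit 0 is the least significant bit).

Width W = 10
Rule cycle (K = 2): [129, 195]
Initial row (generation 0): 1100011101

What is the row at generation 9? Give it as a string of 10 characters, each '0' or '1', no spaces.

Answer: 0000000000

Derivation:
Gen 0: 1100011101
Gen 1 (rule 129): 0001001000
Gen 2 (rule 195): 1110010011
Gen 3 (rule 129): 0100000000
Gen 4 (rule 195): 1001111111
Gen 5 (rule 129): 0000111110
Gen 6 (rule 195): 1111011110
Gen 7 (rule 129): 0110001100
Gen 8 (rule 195): 1010110101
Gen 9 (rule 129): 0000000000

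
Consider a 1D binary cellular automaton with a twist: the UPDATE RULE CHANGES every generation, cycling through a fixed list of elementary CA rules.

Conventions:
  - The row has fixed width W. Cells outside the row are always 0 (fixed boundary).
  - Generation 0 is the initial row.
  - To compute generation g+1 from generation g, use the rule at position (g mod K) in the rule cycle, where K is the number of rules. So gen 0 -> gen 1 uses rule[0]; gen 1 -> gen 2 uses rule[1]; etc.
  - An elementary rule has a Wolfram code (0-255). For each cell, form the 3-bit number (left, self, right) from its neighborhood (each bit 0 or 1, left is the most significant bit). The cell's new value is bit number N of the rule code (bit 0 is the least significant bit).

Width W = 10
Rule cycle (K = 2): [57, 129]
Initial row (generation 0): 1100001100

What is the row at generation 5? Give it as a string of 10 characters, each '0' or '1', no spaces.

Answer: 1111010001

Derivation:
Gen 0: 1100001100
Gen 1 (rule 57): 1011101011
Gen 2 (rule 129): 0001000000
Gen 3 (rule 57): 1100111111
Gen 4 (rule 129): 0000011110
Gen 5 (rule 57): 1111010001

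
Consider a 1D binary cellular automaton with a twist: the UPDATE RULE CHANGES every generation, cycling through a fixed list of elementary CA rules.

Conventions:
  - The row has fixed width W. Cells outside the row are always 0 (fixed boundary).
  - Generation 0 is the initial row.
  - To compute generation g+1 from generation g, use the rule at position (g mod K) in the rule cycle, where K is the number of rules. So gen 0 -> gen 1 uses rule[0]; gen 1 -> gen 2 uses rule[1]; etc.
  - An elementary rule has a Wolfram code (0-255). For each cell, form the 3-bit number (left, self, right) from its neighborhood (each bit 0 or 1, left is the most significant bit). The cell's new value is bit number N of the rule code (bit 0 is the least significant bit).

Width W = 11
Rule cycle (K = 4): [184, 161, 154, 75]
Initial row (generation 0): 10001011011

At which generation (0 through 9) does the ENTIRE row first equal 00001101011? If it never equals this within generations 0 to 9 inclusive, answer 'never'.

Answer: never

Derivation:
Gen 0: 10001011011
Gen 1 (rule 184): 01000110110
Gen 2 (rule 161): 00010001000
Gen 3 (rule 154): 00101010100
Gen 4 (rule 75): 11000000001
Gen 5 (rule 184): 10100000000
Gen 6 (rule 161): 01001111111
Gen 7 (rule 154): 10111111110
Gen 8 (rule 75): 00100000010
Gen 9 (rule 184): 00010000001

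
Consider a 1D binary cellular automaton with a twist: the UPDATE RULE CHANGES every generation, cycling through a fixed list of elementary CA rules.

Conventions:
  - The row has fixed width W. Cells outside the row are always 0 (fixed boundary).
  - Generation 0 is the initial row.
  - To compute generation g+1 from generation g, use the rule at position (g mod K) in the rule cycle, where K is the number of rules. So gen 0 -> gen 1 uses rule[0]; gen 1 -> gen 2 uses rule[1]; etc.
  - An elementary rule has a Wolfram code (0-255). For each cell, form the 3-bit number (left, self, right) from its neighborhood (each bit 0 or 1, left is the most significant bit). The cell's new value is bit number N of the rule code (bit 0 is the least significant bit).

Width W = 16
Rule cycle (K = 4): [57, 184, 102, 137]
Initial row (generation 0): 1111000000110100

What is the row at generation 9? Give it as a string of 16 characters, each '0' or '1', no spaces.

Gen 0: 1111000000110100
Gen 1 (rule 57): 1000111110101011
Gen 2 (rule 184): 0100111101010110
Gen 3 (rule 102): 1101000111111010
Gen 4 (rule 137): 1000010111110000
Gen 5 (rule 57): 0111001100001111
Gen 6 (rule 184): 0110101010001110
Gen 7 (rule 102): 1011111110010010
Gen 8 (rule 137): 0011111100000000
Gen 9 (rule 57): 1010000011111111

Answer: 1010000011111111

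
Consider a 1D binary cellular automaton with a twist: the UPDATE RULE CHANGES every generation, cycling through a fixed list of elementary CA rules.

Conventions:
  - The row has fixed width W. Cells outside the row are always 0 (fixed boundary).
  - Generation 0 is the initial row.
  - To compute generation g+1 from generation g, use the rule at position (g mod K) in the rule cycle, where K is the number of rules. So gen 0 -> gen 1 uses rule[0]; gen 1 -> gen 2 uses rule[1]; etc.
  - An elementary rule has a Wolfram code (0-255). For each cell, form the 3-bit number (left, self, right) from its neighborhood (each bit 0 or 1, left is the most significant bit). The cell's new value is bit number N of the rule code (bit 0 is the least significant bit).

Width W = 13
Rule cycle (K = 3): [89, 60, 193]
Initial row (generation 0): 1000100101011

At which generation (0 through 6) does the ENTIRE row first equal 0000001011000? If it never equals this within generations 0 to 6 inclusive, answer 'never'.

Answer: 3

Derivation:
Gen 0: 1000100101011
Gen 1 (rule 89): 0110010000011
Gen 2 (rule 60): 0101011000010
Gen 3 (rule 193): 0000001011000
Gen 4 (rule 89): 1111100011111
Gen 5 (rule 60): 1000010010000
Gen 6 (rule 193): 0011000000111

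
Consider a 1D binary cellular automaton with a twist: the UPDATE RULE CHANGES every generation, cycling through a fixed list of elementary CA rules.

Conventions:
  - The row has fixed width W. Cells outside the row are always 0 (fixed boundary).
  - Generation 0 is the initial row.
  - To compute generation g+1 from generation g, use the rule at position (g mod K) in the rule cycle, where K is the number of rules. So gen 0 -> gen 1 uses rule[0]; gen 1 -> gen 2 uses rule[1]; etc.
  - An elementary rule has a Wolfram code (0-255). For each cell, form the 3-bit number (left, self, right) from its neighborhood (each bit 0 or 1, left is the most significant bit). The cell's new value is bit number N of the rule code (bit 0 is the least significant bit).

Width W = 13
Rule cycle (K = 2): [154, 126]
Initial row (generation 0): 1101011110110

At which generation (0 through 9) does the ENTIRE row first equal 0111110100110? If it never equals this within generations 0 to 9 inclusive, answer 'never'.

Gen 0: 1101011110110
Gen 1 (rule 154): 1000011100101
Gen 2 (rule 126): 1100110111111
Gen 3 (rule 154): 1011100111110
Gen 4 (rule 126): 1110111100011
Gen 5 (rule 154): 1100111010110
Gen 6 (rule 126): 1111101111111
Gen 7 (rule 154): 1111001111110
Gen 8 (rule 126): 1001111000011
Gen 9 (rule 154): 0111110100110

Answer: 9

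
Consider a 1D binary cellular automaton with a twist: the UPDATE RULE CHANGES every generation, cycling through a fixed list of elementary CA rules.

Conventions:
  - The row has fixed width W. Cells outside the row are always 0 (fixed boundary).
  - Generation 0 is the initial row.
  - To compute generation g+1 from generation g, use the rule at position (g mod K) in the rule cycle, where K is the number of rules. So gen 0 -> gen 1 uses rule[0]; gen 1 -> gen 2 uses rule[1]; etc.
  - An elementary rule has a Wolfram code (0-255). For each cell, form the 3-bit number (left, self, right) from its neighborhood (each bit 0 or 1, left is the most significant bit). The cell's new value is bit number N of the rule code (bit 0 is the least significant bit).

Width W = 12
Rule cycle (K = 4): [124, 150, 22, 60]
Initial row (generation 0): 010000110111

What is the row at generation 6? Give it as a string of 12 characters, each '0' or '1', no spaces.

Gen 0: 010000110111
Gen 1 (rule 124): 011000111101
Gen 2 (rule 150): 100101011001
Gen 3 (rule 22): 111101000111
Gen 4 (rule 60): 100011100100
Gen 5 (rule 124): 110010110110
Gen 6 (rule 150): 001110000001

Answer: 001110000001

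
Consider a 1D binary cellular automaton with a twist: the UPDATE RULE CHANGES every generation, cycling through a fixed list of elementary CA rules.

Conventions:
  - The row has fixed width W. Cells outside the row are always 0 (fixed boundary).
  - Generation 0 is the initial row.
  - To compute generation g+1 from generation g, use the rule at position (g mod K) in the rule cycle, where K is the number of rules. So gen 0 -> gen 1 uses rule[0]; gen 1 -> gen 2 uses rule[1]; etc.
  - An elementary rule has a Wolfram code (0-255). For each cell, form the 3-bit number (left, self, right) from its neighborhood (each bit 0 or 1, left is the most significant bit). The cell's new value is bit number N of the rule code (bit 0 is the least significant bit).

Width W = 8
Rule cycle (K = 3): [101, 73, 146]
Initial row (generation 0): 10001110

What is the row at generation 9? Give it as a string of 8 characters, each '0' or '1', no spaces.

Answer: 01010100

Derivation:
Gen 0: 10001110
Gen 1 (rule 101): 10100010
Gen 2 (rule 73): 00001000
Gen 3 (rule 146): 00010100
Gen 4 (rule 101): 11011101
Gen 5 (rule 73): 11010100
Gen 6 (rule 146): 00000010
Gen 7 (rule 101): 11111010
Gen 8 (rule 73): 10001000
Gen 9 (rule 146): 01010100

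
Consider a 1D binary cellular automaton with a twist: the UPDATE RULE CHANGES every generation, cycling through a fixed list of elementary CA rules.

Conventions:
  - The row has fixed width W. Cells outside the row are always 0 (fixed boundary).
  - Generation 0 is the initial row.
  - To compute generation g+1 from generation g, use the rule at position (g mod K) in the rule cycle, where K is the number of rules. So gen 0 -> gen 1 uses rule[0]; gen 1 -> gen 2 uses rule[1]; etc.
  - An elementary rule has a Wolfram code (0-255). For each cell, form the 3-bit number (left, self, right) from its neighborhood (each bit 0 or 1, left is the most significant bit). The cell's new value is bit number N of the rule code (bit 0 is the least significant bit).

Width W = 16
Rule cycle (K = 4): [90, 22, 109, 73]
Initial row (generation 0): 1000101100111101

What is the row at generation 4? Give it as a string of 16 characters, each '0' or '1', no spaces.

Answer: 1001000101000000

Derivation:
Gen 0: 1000101100111101
Gen 1 (rule 90): 0101001111100100
Gen 2 (rule 22): 1101110000011110
Gen 3 (rule 109): 1111010111010010
Gen 4 (rule 73): 1001000101000000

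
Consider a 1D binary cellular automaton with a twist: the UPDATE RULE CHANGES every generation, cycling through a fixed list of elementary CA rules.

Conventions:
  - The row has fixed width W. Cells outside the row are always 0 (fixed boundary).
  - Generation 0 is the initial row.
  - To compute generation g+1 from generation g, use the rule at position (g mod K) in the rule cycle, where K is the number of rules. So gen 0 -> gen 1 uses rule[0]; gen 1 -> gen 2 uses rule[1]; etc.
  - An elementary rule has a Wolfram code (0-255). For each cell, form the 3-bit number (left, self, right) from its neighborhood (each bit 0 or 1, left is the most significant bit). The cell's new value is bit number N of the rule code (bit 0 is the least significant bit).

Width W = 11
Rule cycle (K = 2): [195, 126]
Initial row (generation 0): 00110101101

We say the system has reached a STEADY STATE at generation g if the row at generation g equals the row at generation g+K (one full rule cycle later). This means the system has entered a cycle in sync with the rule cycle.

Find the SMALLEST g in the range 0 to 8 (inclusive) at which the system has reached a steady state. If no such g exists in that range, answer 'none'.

Answer: none

Derivation:
Gen 0: 00110101101
Gen 1 (rule 195): 11010000100
Gen 2 (rule 126): 11111001110
Gen 3 (rule 195): 01111010110
Gen 4 (rule 126): 11001111111
Gen 5 (rule 195): 01010111111
Gen 6 (rule 126): 11111100001
Gen 7 (rule 195): 01111101110
Gen 8 (rule 126): 11000111011
Gen 9 (rule 195): 01011011001
Gen 10 (rule 126): 11111111111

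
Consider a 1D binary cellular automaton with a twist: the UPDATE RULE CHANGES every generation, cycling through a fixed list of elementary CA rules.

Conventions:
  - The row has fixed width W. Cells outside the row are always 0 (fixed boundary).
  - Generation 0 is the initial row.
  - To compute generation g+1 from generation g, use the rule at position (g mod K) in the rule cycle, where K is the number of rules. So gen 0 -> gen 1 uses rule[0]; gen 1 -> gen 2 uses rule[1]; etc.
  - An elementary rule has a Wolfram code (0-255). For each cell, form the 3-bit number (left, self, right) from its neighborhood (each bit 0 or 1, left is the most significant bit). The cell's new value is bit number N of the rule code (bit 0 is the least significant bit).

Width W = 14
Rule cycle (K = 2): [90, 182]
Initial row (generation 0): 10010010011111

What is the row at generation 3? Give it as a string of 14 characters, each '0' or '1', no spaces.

Gen 0: 10010010011111
Gen 1 (rule 90): 01101101110001
Gen 2 (rule 182): 10010010101011
Gen 3 (rule 90): 01101100000011

Answer: 01101100000011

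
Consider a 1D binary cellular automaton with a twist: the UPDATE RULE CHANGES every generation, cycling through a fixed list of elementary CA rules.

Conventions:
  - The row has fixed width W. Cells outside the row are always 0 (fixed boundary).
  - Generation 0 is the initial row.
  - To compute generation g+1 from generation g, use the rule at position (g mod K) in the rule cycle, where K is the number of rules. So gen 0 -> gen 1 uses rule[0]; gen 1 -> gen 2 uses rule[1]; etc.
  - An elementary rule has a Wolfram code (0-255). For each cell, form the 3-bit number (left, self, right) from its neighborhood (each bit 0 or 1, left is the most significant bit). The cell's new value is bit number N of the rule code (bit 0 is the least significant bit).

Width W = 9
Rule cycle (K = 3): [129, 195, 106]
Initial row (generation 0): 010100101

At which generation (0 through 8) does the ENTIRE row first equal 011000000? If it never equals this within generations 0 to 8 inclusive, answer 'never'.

Gen 0: 010100101
Gen 1 (rule 129): 000000000
Gen 2 (rule 195): 111111111
Gen 3 (rule 106): 100000001
Gen 4 (rule 129): 001111100
Gen 5 (rule 195): 110111101
Gen 6 (rule 106): 111100110
Gen 7 (rule 129): 011000000
Gen 8 (rule 195): 101011111

Answer: 7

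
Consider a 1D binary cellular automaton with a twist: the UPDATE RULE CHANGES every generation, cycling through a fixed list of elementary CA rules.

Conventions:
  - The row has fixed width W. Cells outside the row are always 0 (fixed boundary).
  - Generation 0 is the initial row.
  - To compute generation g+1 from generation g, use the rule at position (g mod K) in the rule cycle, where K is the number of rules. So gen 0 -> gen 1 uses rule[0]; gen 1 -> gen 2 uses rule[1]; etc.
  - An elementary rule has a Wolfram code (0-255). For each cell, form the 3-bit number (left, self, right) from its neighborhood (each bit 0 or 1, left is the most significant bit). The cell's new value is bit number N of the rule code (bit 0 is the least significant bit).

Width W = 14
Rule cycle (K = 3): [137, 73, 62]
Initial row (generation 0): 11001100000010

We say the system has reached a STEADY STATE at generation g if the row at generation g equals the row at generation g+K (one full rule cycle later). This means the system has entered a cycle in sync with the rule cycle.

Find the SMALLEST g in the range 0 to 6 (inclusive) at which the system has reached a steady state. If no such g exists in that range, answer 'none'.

Answer: none

Derivation:
Gen 0: 11001100000010
Gen 1 (rule 137): 10001001111000
Gen 2 (rule 73): 00100001001011
Gen 3 (rule 62): 01110011111110
Gen 4 (rule 137): 01100011111100
Gen 5 (rule 73): 01101010000101
Gen 6 (rule 62): 11011111001111
Gen 7 (rule 137): 10011110001110
Gen 8 (rule 73): 00010010101010
Gen 9 (rule 62): 00111111111111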